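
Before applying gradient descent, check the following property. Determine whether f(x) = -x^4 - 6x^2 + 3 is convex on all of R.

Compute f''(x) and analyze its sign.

f(x) = -x^4 - 6x^2 + 3
f'(x) = -4x^3 + -12x
f''(x) = -12x^2 + -12
f''(x) = -12x^2 + -12 <= -12 < 0 for all x
Therefore, f is concave on R.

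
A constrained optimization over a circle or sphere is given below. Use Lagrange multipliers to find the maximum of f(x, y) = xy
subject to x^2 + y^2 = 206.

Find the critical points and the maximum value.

Lagrange conditions: y = 2*lambda*x and x = 2*lambda*y
If x = 0 then y = 0, violating the constraint, so x, y != 0.
Dividing: y/x = x/y => x^2 = y^2 => y = x or y = -x
Constraint: 2x^2 = 206 => x^2 = 103 => x = +/-sqrt(103)
Critical points: (sqrt(103), sqrt(103)), (-sqrt(103), -sqrt(103)), (sqrt(103), -sqrt(103)), (-sqrt(103), sqrt(103))
  y = x:  xy = x^2 = 103  at (sqrt(103), sqrt(103)) and (-sqrt(103), -sqrt(103))
  y = -x: xy = -x^2 = -103 at (sqrt(103), -sqrt(103)) and (-sqrt(103), sqrt(103))
Maximum xy = 103 at (sqrt(103), sqrt(103)) and (-sqrt(103), -sqrt(103))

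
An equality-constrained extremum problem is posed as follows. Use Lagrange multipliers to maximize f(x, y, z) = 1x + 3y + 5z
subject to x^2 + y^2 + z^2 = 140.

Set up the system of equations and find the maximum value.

Lagrange conditions: 1 = 2*lambda*x, 3 = 2*lambda*y, 5 = 2*lambda*z
So x:1 = y:3 = z:5, i.e. x = 1t, y = 3t, z = 5t
Constraint: t^2*(1^2 + 3^2 + 5^2) = 140
  t^2 * 35 = 140  =>  t = sqrt(4)
Maximum = 1*1t + 3*3t + 5*5t = 35*sqrt(4) = 70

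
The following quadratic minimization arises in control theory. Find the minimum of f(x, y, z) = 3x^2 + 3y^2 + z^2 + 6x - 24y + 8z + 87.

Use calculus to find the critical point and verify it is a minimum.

f(x,y,z) = 3x^2 + 3y^2 + z^2 + 6x - 24y + 8z + 87
df/dx = 6x + (6) = 0 => x = -1
df/dy = 6y + (-24) = 0 => y = 4
df/dz = 2z + (8) = 0 => z = -4
f(-1,4,-4) = 3*(-1)^2 + 3*(4)^2 + 1*(-4)^2 + 6*(-1) + -24*(4) + 8*(-4) + 87 = 20
Hessian is diagonal with entries 6, 6, 2 > 0, confirmed minimum.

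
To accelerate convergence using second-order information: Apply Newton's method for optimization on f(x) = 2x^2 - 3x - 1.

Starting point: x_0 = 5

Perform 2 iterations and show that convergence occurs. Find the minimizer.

f(x) = 2x^2 - 3x - 1, f'(x) = 4x + (-3), f''(x) = 4
Step 1: f'(5) = 17, x_1 = 5 - 17/4 = 3/4
Step 2: f'(3/4) = 0, x_2 = 3/4 (converged)
Newton's method converges in 1 step for quadratics.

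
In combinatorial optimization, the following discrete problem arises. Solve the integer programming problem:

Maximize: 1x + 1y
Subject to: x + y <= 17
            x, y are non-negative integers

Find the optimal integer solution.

Objective: 1x + 1y, constraint: x + y <= 17
Coefficient of x is 1 >= coefficient of y is 1, so allocate the entire budget to x.
Optimal: x = 17, y = 0, value = 17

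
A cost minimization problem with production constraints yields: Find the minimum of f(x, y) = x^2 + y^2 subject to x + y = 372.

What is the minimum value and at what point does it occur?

Substitute y = 372 - x into f(x,y) = x^2 + y^2:
g(x) = x^2 + (372 - x)^2 = 2x^2 - 744x + 138384
g'(x) = 4x - 744 = 0  =>  x = 186
y = 372 - 186 = 186
Minimum value = 186^2 + 186^2 = 69192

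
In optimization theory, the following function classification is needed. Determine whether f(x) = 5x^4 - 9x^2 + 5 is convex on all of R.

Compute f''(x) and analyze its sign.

f(x) = 5x^4 - 9x^2 + 5
f'(x) = 20x^3 + -18x
f''(x) = 60x^2 + -18
f''(0) = -18 < 0, so not convex near x = 0
Therefore, f is not globally convex on R.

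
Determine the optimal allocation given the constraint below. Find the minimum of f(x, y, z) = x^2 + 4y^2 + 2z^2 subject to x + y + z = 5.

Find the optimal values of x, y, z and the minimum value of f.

Using Lagrange multipliers on f = x^2 + 4y^2 + 2z^2 with constraint x + y + z = 5:
Conditions: 2*1*x = lambda, 2*4*y = lambda, 2*2*z = lambda
So x = lambda/2, y = lambda/8, z = lambda/4
Substituting into constraint: lambda * (7/8) = 5
lambda = 40/7
x = 20/7, y = 5/7, z = 10/7
Minimum value = 100/7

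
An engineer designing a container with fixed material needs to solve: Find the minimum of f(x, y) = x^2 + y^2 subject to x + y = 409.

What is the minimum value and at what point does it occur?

Substitute y = 409 - x into f(x,y) = x^2 + y^2:
g(x) = x^2 + (409 - x)^2 = 2x^2 - 818x + 167281
g'(x) = 4x - 818 = 0  =>  x = 409/2
y = 409 - 409/2 = 409/2
Minimum value = (409/2)^2 + (409/2)^2 = 167281/2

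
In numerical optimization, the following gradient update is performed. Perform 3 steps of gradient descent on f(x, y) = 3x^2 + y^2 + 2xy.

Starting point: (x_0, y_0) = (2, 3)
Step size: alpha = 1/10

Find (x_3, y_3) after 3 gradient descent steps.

f(x,y) = 3x^2 + y^2 + 2xy
grad_x = 6x + 2y, grad_y = 2y + 2x
Step 1: grad = (18, 10), (1/5, 2)
Step 2: grad = (26/5, 22/5), (-8/25, 39/25)
Step 3: grad = (6/5, 62/25), (-11/25, 164/125)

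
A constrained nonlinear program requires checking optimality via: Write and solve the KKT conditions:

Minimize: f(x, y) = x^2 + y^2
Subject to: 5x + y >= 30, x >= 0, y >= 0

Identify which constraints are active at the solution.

KKT conditions for min x^2 + y^2 s.t. 5x + 1y >= 30, x >= 0, y >= 0:
Stationarity: 2x = mu*5 + mu_x, 2y = mu*1 + mu_y, with mu, mu_x, mu_y >= 0
Complementary slackness: mu*(5x + y - 30) = 0, mu_x*x = 0, mu_y*y = 0
(0, 0) is infeasible (5*0 + 1*0 < 30), so if mu = 0 stationarity would force x = mu_x/2 >= 0, y = mu_y/2 >= 0 with mu_x*x = mu_y*y = 0, i.e. x = y = 0: contradiction. Hence mu > 0 and 5x + y = 30 is active.
Try x > 0, y > 0 (so mu_x = mu_y = 0): x = 5*mu/2, y = 1*mu/2
Substitute: 5*(5*mu/2) + 1*(1*mu/2) = 30
  mu*26/2 = 30 => mu = 30/13
x* = 75/13 > 0, y* = 15/13 > 0, consistent with mu_x = mu_y = 0.
f is convex and the constraints are linear, so this KKT point is the global minimum.
f* = 450/13
Active constraints: 5x + y >= 30 (holds with equality, mu = 30/13 > 0); x >= 0 and y >= 0 are inactive (mu_x = mu_y = 0).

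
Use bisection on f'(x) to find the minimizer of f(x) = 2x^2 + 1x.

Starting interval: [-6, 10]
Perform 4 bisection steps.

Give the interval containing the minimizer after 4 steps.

Finding critical point of f(x) = 2x^2 + 1x using bisection on f'(x) = 4x + 1.
f'(x) = 0 when x = -1/4.
Starting interval: [-6, 10]
Step 1: mid = 2, f'(mid) = 9, new interval = [-6, 2]
Step 2: mid = -2, f'(mid) = -7, new interval = [-2, 2]
Step 3: mid = 0, f'(mid) = 1, new interval = [-2, 0]
Step 4: mid = -1, f'(mid) = -3, new interval = [-1, 0]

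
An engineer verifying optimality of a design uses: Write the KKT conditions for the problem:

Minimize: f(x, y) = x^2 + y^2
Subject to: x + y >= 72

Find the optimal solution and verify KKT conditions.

KKT conditions for min x^2 + y^2 s.t. x + y >= 72:
Stationarity: 2x = mu, 2y = mu
So x = y = mu/2.
Complementary slackness: mu*(x + y - 72) = 0
Primal feasibility: x + y >= 72; dual feasibility: mu >= 0
If mu = 0 then x = y = 0, but 0 + 0 < 72 is infeasible, so the constraint is active.
Constraint active: x + y = 2*(mu/2) = 72 => mu = 72
x = y = 36, f = 2592
Verify: stationarity 2*36 = 72 = mu; primal 36 + 36 = 72 >= 72; dual mu = 72 >= 0; complementary slackness 72*(72 - 72) = 0. All KKT conditions hold.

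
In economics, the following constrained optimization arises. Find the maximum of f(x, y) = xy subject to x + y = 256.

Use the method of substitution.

Substitute y = 256 - x into f(x,y) = xy:
g(x) = x(256 - x) = 256x - x^2
g'(x) = 256 - 2x = 0  =>  x = 128
y = 256 - 128 = 128
Maximum value = 128 * 128 = 16384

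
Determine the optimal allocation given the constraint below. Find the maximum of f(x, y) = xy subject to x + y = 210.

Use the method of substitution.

Substitute y = 210 - x into f(x,y) = xy:
g(x) = x(210 - x) = 210x - x^2
g'(x) = 210 - 2x = 0  =>  x = 105
y = 210 - 105 = 105
Maximum value = 105 * 105 = 11025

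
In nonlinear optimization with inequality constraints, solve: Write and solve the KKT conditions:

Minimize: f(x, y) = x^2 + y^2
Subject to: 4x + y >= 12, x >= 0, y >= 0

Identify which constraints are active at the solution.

KKT conditions for min x^2 + y^2 s.t. 4x + 1y >= 12, x >= 0, y >= 0:
Stationarity: 2x = mu*4 + mu_x, 2y = mu*1 + mu_y, with mu, mu_x, mu_y >= 0
Complementary slackness: mu*(4x + y - 12) = 0, mu_x*x = 0, mu_y*y = 0
(0, 0) is infeasible (4*0 + 1*0 < 12), so if mu = 0 stationarity would force x = mu_x/2 >= 0, y = mu_y/2 >= 0 with mu_x*x = mu_y*y = 0, i.e. x = y = 0: contradiction. Hence mu > 0 and 4x + y = 12 is active.
Try x > 0, y > 0 (so mu_x = mu_y = 0): x = 4*mu/2, y = 1*mu/2
Substitute: 4*(4*mu/2) + 1*(1*mu/2) = 12
  mu*17/2 = 12 => mu = 24/17
x* = 48/17 > 0, y* = 12/17 > 0, consistent with mu_x = mu_y = 0.
f is convex and the constraints are linear, so this KKT point is the global minimum.
f* = 144/17
Active constraints: 4x + y >= 12 (holds with equality, mu = 24/17 > 0); x >= 0 and y >= 0 are inactive (mu_x = mu_y = 0).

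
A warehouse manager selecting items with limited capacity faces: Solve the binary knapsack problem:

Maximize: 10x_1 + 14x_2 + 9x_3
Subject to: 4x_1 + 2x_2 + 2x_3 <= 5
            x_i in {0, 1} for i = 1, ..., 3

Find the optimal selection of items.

Items: item 1 (v=10, w=4), item 2 (v=14, w=2), item 3 (v=9, w=2)
Capacity: 5
Checking all 8 subsets (w = total weight, v = total value):
  {}: w = 0, v = 0
  {1}: w = 4, v = 10
  {2}: w = 2, v = 14
  {3}: w = 2, v = 9
  {1, 2}: w = 6 > 5, infeasible
  {1, 3}: w = 6 > 5, infeasible
  {2, 3}: w = 4, v = 23
  {1, 2, 3}: w = 8 > 5, infeasible
Best feasible subset: items [2, 3]
Total weight: 4 <= 5, total value: 23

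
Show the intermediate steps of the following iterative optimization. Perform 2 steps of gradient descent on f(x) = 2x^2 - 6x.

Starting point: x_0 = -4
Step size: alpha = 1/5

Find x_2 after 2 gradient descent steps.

f(x) = 2x^2 - 6x, f'(x) = 4x + (-6)
Step 1: f'(-4) = -22, x_1 = -4 - 1/5 * -22 = 2/5
Step 2: f'(2/5) = -22/5, x_2 = 2/5 - 1/5 * -22/5 = 32/25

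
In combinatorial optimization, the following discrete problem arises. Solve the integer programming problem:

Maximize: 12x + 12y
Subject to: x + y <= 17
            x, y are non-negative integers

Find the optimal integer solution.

Objective: 12x + 12y, constraint: x + y <= 17
Coefficient of x is 12 >= coefficient of y is 12, so allocate the entire budget to x.
Optimal: x = 17, y = 0, value = 204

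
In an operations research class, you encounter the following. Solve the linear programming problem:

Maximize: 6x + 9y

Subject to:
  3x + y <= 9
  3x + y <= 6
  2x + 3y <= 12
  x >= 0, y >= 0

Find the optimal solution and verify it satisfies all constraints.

Feasible vertices: (0, 0), (0, 4), (6/7, 24/7), (2, 0)
Objective 6x + 9y at each vertex:
  (0, 0): 0
  (0, 4): 36
  (6/7, 24/7): 36
  (2, 0): 12
Maximum is 36 at (0, 4).
Verify constraints at (x, y) = (0, 4):
  3*0 + 1*4 = 4 <= 9
  3*0 + 1*4 = 4 <= 6
  2*0 + 3*4 = 12 <= 12 (active)
  x = 0 >= 0, y = 4 >= 0. All constraints satisfied.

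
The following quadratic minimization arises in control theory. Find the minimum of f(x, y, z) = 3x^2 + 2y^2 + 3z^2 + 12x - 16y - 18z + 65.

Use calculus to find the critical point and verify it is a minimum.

f(x,y,z) = 3x^2 + 2y^2 + 3z^2 + 12x - 16y - 18z + 65
df/dx = 6x + (12) = 0 => x = -2
df/dy = 4y + (-16) = 0 => y = 4
df/dz = 6z + (-18) = 0 => z = 3
f(-2,4,3) = 3*(-2)^2 + 2*(4)^2 + 3*(3)^2 + 12*(-2) + -16*(4) + -18*(3) + 65 = -6
Hessian is diagonal with entries 6, 4, 6 > 0, confirmed minimum.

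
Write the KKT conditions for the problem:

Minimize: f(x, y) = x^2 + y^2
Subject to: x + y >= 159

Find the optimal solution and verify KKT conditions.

KKT conditions for min x^2 + y^2 s.t. x + y >= 159:
Stationarity: 2x = mu, 2y = mu
So x = y = mu/2.
Complementary slackness: mu*(x + y - 159) = 0
Primal feasibility: x + y >= 159; dual feasibility: mu >= 0
If mu = 0 then x = y = 0, but 0 + 0 < 159 is infeasible, so the constraint is active.
Constraint active: x + y = 2*(mu/2) = 159 => mu = 159
x = y = 159/2, f = 25281/2
Verify: stationarity 2*(159/2) = 159 = mu; primal 159/2 + 159/2 = 159 >= 159; dual mu = 159 >= 0; complementary slackness 159*(159 - 159) = 0. All KKT conditions hold.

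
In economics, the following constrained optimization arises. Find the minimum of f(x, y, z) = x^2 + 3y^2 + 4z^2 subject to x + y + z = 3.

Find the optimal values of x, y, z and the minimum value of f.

Using Lagrange multipliers on f = x^2 + 3y^2 + 4z^2 with constraint x + y + z = 3:
Conditions: 2*1*x = lambda, 2*3*y = lambda, 2*4*z = lambda
So x = lambda/2, y = lambda/6, z = lambda/8
Substituting into constraint: lambda * (19/24) = 3
lambda = 72/19
x = 36/19, y = 12/19, z = 9/19
Minimum value = 108/19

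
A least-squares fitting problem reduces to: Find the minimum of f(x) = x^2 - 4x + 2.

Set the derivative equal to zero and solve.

f(x) = x^2 - 4x + 2
f'(x) = 2x + (-4) = 0
x = 4/2 = 2
f(2) = -2
Since f''(x) = 2 > 0, this is a minimum.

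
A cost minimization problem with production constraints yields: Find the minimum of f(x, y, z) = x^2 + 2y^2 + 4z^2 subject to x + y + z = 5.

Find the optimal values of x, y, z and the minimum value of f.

Using Lagrange multipliers on f = x^2 + 2y^2 + 4z^2 with constraint x + y + z = 5:
Conditions: 2*1*x = lambda, 2*2*y = lambda, 2*4*z = lambda
So x = lambda/2, y = lambda/4, z = lambda/8
Substituting into constraint: lambda * (7/8) = 5
lambda = 40/7
x = 20/7, y = 10/7, z = 5/7
Minimum value = 100/7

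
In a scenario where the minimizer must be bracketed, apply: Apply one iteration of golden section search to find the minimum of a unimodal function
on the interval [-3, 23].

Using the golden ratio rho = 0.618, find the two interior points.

Golden section search on [-3, 23].
Golden ratio rho = 0.618 (approx).
Interior points:
  x_1 = -3 + (1-0.618)*26 = 6.9320
  x_2 = -3 + 0.618*26 = 13.0680
Compare f(x_1) and f(x_2) to determine which subinterval to keep.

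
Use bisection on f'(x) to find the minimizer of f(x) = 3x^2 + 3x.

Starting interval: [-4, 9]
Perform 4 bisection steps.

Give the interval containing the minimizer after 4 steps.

Finding critical point of f(x) = 3x^2 + 3x using bisection on f'(x) = 6x + 3.
f'(x) = 0 when x = -1/2.
Starting interval: [-4, 9]
Step 1: mid = 5/2, f'(mid) = 18, new interval = [-4, 5/2]
Step 2: mid = -3/4, f'(mid) = -3/2, new interval = [-3/4, 5/2]
Step 3: mid = 7/8, f'(mid) = 33/4, new interval = [-3/4, 7/8]
Step 4: mid = 1/16, f'(mid) = 27/8, new interval = [-3/4, 1/16]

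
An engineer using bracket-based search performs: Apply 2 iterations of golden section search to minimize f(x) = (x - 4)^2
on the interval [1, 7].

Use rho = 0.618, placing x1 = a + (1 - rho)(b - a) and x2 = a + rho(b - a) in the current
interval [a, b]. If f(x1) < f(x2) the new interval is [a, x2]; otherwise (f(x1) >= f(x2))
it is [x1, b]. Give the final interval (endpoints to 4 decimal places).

Golden section search for min of f(x) = (x - 4)^2 on [1, 7].
Each step: x1 = a + (1 - rho)(b - a), x2 = a + rho(b - a); if f(x1) < f(x2) keep [a, x2], otherwise keep [x1, b].
Step 1: [1.0000, 7.0000], x1=3.2920 (f=0.5013), x2=4.7080 (f=0.5013); f(x1) = f(x2) (tie, not '<') => keep [3.2920, 7.0000]
Step 2: [3.2920, 7.0000], x1=4.7085 (f=0.5019), x2=5.5835 (f=2.5076); f(x1) < f(x2) => keep [3.2920, 5.5835]
Final interval: [3.2920, 5.5835]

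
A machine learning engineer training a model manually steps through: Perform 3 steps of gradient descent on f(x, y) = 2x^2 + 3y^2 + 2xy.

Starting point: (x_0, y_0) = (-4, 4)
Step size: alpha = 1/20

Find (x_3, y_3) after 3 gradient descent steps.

f(x,y) = 2x^2 + 3y^2 + 2xy
grad_x = 4x + 2y, grad_y = 6y + 2x
Step 1: grad = (-8, 16), (-18/5, 16/5)
Step 2: grad = (-8, 12), (-16/5, 13/5)
Step 3: grad = (-38/5, 46/5), (-141/50, 107/50)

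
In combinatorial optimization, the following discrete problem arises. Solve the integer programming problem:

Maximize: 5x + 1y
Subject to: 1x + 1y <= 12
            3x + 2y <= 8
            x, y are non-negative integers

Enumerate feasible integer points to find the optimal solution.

Constraint 1: 1x + 1y <= 12
Constraint 2: 3x + 2y <= 8
Feasible x range (need y >= 0): 0 <= x <= min(12/1, 8/3) => x in {0, ..., 2}.
Enumerate feasible integer points row by row (the coefficient of y is 1 > 0, so for each x the largest feasible y gives the best value):
  x = 0: y <= min((12 - 1*0)/1, (8 - 3*0)/2) => y in {0, ..., 4}; best 5*0 + 1*4 = 4
  x = 1: y <= min((12 - 1*1)/1, (8 - 3*1)/2) => y in {0, ..., 2}; best 5*1 + 1*2 = 7
  x = 2: y <= min((12 - 1*2)/1, (8 - 3*2)/2) => y in {0, ..., 1}; best 5*2 + 1*1 = 11
The maximum 5x + 1y = 11 is achieved at x = 2, y = 1.
Check: 1*2 + 1*1 = 3 <= 12 and 3*2 + 2*1 = 8 <= 8.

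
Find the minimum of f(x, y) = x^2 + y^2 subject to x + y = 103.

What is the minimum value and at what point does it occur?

Substitute y = 103 - x into f(x,y) = x^2 + y^2:
g(x) = x^2 + (103 - x)^2 = 2x^2 - 206x + 10609
g'(x) = 4x - 206 = 0  =>  x = 103/2
y = 103 - 103/2 = 103/2
Minimum value = (103/2)^2 + (103/2)^2 = 10609/2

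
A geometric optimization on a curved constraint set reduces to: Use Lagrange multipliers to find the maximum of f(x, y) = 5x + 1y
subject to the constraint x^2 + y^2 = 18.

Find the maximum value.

Set up Lagrange conditions: grad f = lambda * grad g
  5 = 2*lambda*x
  1 = 2*lambda*y
From these: x/y = 5/1, so x = 5t, y = 1t for some t.
Substitute into constraint: (5t)^2 + (1t)^2 = 18
  t^2 * 26 = 18
  t = sqrt(18/26)
Maximum = 5*x + 1*y = (5^2 + 1^2)*t = 26 * sqrt(18/26) = sqrt(468)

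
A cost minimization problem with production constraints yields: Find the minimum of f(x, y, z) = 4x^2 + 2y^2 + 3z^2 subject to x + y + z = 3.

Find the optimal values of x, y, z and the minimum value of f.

Using Lagrange multipliers on f = 4x^2 + 2y^2 + 3z^2 with constraint x + y + z = 3:
Conditions: 2*4*x = lambda, 2*2*y = lambda, 2*3*z = lambda
So x = lambda/8, y = lambda/4, z = lambda/6
Substituting into constraint: lambda * (13/24) = 3
lambda = 72/13
x = 9/13, y = 18/13, z = 12/13
Minimum value = 108/13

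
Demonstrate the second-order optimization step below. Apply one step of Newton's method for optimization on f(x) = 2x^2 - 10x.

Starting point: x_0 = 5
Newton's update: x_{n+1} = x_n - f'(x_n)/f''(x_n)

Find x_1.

f(x) = 2x^2 - 10x
f'(x) = 4x + (-10), f''(x) = 4
Newton step: x_1 = x_0 - f'(x_0)/f''(x_0)
f'(5) = 10
x_1 = 5 - 10/4 = 5/2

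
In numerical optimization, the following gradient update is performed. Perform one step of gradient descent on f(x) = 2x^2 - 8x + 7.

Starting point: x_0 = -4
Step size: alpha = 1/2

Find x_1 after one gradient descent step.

f(x) = 2x^2 - 8x + 7
f'(x) = 4x - 8
f'(-4) = 4*-4 + (-8) = -24
x_1 = x_0 - alpha * f'(x_0) = -4 - 1/2 * -24 = 8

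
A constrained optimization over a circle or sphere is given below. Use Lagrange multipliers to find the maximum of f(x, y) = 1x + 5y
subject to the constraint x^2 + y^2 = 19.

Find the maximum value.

Set up Lagrange conditions: grad f = lambda * grad g
  1 = 2*lambda*x
  5 = 2*lambda*y
From these: x/y = 1/5, so x = 1t, y = 5t for some t.
Substitute into constraint: (1t)^2 + (5t)^2 = 19
  t^2 * 26 = 19
  t = sqrt(19/26)
Maximum = 1*x + 5*y = (1^2 + 5^2)*t = 26 * sqrt(19/26) = sqrt(494)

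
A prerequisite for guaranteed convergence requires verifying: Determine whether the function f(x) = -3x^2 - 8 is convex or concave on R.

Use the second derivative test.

f(x) = -3x^2 - 8
f'(x) = -6x + 0
f''(x) = -6
Since f''(x) = -6 < 0 for all x, f is concave on R.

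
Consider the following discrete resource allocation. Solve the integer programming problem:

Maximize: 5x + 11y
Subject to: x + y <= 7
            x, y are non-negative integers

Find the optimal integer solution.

Objective: 5x + 11y, constraint: x + y <= 7
Coefficient of y is 11 > coefficient of x is 5, so allocate the entire budget to y.
Optimal: x = 0, y = 7, value = 77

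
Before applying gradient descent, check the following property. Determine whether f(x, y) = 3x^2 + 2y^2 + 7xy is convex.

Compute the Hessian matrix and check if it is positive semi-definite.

f(x,y) = 3x^2 + 2y^2 + 7xy
Hessian H = [[6, 7], [7, 4]]
trace(H) = 10, det(H) = -25
Eigenvalues: (10 +/- sqrt(200)) / 2 = 12.07, -2.071
Since not both eigenvalues positive, f is neither convex nor concave.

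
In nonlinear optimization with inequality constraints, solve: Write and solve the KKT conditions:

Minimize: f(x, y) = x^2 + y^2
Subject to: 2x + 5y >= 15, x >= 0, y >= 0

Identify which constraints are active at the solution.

KKT conditions for min x^2 + y^2 s.t. 2x + 5y >= 15, x >= 0, y >= 0:
Stationarity: 2x = mu*2 + mu_x, 2y = mu*5 + mu_y, with mu, mu_x, mu_y >= 0
Complementary slackness: mu*(2x + 5y - 15) = 0, mu_x*x = 0, mu_y*y = 0
(0, 0) is infeasible (2*0 + 5*0 < 15), so if mu = 0 stationarity would force x = mu_x/2 >= 0, y = mu_y/2 >= 0 with mu_x*x = mu_y*y = 0, i.e. x = y = 0: contradiction. Hence mu > 0 and 2x + 5y = 15 is active.
Try x > 0, y > 0 (so mu_x = mu_y = 0): x = 2*mu/2, y = 5*mu/2
Substitute: 2*(2*mu/2) + 5*(5*mu/2) = 15
  mu*29/2 = 15 => mu = 30/29
x* = 30/29 > 0, y* = 75/29 > 0, consistent with mu_x = mu_y = 0.
f is convex and the constraints are linear, so this KKT point is the global minimum.
f* = 225/29
Active constraints: 2x + 5y >= 15 (holds with equality, mu = 30/29 > 0); x >= 0 and y >= 0 are inactive (mu_x = mu_y = 0).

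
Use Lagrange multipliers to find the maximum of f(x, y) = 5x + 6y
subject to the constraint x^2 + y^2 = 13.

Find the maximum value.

Set up Lagrange conditions: grad f = lambda * grad g
  5 = 2*lambda*x
  6 = 2*lambda*y
From these: x/y = 5/6, so x = 5t, y = 6t for some t.
Substitute into constraint: (5t)^2 + (6t)^2 = 13
  t^2 * 61 = 13
  t = sqrt(13/61)
Maximum = 5*x + 6*y = (5^2 + 6^2)*t = 61 * sqrt(13/61) = sqrt(793)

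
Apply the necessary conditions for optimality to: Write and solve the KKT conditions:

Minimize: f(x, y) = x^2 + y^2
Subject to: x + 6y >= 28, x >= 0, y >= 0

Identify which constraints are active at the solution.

KKT conditions for min x^2 + y^2 s.t. 1x + 6y >= 28, x >= 0, y >= 0:
Stationarity: 2x = mu*1 + mu_x, 2y = mu*6 + mu_y, with mu, mu_x, mu_y >= 0
Complementary slackness: mu*(x + 6y - 28) = 0, mu_x*x = 0, mu_y*y = 0
(0, 0) is infeasible (1*0 + 6*0 < 28), so if mu = 0 stationarity would force x = mu_x/2 >= 0, y = mu_y/2 >= 0 with mu_x*x = mu_y*y = 0, i.e. x = y = 0: contradiction. Hence mu > 0 and x + 6y = 28 is active.
Try x > 0, y > 0 (so mu_x = mu_y = 0): x = 1*mu/2, y = 6*mu/2
Substitute: 1*(1*mu/2) + 6*(6*mu/2) = 28
  mu*37/2 = 28 => mu = 56/37
x* = 28/37 > 0, y* = 168/37 > 0, consistent with mu_x = mu_y = 0.
f is convex and the constraints are linear, so this KKT point is the global minimum.
f* = 784/37
Active constraints: x + 6y >= 28 (holds with equality, mu = 56/37 > 0); x >= 0 and y >= 0 are inactive (mu_x = mu_y = 0).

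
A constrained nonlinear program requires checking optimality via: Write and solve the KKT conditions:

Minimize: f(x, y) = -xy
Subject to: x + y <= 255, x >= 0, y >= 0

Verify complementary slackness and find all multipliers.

Problem: min -xy s.t. x + y <= 255 (multiplier lambda), x >= 0 (mu_x), y >= 0 (mu_y)
KKT stationarity: -y + lambda - mu_x = 0, -x + lambda - mu_y = 0, with lambda, mu_x, mu_y >= 0
Complementary slackness: lambda*(x + y - 255) = 0, mu_x*x = 0, mu_y*y = 0
If lambda = 0: y = -mu_x <= 0 and x = -mu_y <= 0 force x = y = 0 with f = 0; but x = y = 255/2 is feasible with f = -65025/4 < 0, so this is not the minimum. Hence lambda > 0 and x + y = 255.
Try x > 0, y > 0 (so mu_x = mu_y = 0): y = lambda, x = lambda => x = y = lambda
x + y = 255 => 2*lambda = 255 => lambda = 255/2
x* = y* = 255/2 > 0, consistent with mu_x = mu_y = 0.
(Any feasible point with x = 0 or y = 0 has f = 0 > -65025/4, so the minimum is not on those boundaries.)
min(-xy) = -65025/4 (i.e. max xy = 65025/4)
Multipliers: lambda = 255/2, mu_x = 0, mu_y = 0
Complementary slackness: lambda*(x + y - 255) = 255/2*(255/2 + 255/2 - 255) = 0, mu_x*x = 0*255/2 = 0, mu_y*y = 0*255/2 = 0. Satisfied.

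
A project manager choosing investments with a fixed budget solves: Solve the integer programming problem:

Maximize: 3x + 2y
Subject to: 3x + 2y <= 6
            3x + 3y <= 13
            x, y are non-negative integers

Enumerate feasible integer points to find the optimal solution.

Constraint 1: 3x + 2y <= 6
Constraint 2: 3x + 3y <= 13
Feasible x range (need y >= 0): 0 <= x <= min(6/3, 13/3) => x in {0, ..., 2}.
Enumerate feasible integer points row by row (the coefficient of y is 2 > 0, so for each x the largest feasible y gives the best value):
  x = 0: y <= min((6 - 3*0)/2, (13 - 3*0)/3) => y in {0, ..., 3}; best 3*0 + 2*3 = 6
  x = 1: y <= min((6 - 3*1)/2, (13 - 3*1)/3) => y in {0, ..., 1}; best 3*1 + 2*1 = 5
  x = 2: y <= min((6 - 3*2)/2, (13 - 3*2)/3) => y in {0}; best 3*2 + 2*0 = 6
The maximum 3x + 2y = 6 is achieved at x = 0, y = 3.
(The same value 6 is also attained at (2, 0).)
Check: 3*0 + 2*3 = 6 <= 6 and 3*0 + 3*3 = 9 <= 13.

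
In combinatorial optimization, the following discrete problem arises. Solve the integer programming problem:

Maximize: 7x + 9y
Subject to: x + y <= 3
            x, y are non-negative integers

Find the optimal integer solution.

Objective: 7x + 9y, constraint: x + y <= 3
Coefficient of y is 9 > coefficient of x is 7, so allocate the entire budget to y.
Optimal: x = 0, y = 3, value = 27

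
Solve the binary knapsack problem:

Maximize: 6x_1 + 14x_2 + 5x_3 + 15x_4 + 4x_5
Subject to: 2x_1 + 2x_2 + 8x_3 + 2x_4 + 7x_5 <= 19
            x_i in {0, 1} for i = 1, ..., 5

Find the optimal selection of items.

Items: item 1 (v=6, w=2), item 2 (v=14, w=2), item 3 (v=5, w=8), item 4 (v=15, w=2), item 5 (v=4, w=7)
Capacity: 19
Checking all 32 subsets (w = total weight, v = total value):
  {}: w = 0, v = 0
  {1}: w = 2, v = 6
  {2}: w = 2, v = 14
  {3}: w = 8, v = 5
  {4}: w = 2, v = 15
  {5}: w = 7, v = 4
  {1, 2}: w = 4, v = 20
  {1, 3}: w = 10, v = 11
  {1, 4}: w = 4, v = 21
  {1, 5}: w = 9, v = 10
  {2, 3}: w = 10, v = 19
  {2, 4}: w = 4, v = 29
  {2, 5}: w = 9, v = 18
  {3, 4}: w = 10, v = 20
  {3, 5}: w = 15, v = 9
  {4, 5}: w = 9, v = 19
  {1, 2, 3}: w = 12, v = 25
  {1, 2, 4}: w = 6, v = 35
  {1, 2, 5}: w = 11, v = 24
  {1, 3, 4}: w = 12, v = 26
  {1, 3, 5}: w = 17, v = 15
  {1, 4, 5}: w = 11, v = 25
  {2, 3, 4}: w = 12, v = 34
  {2, 3, 5}: w = 17, v = 23
  {2, 4, 5}: w = 11, v = 33
  {3, 4, 5}: w = 17, v = 24
  {1, 2, 3, 4}: w = 14, v = 40
  {1, 2, 3, 5}: w = 19, v = 29
  {1, 2, 4, 5}: w = 13, v = 39
  {1, 3, 4, 5}: w = 19, v = 30
  {2, 3, 4, 5}: w = 19, v = 38
  {1, 2, 3, 4, 5}: w = 21 > 19, infeasible
Best feasible subset: items [1, 2, 3, 4]
Total weight: 14 <= 19, total value: 40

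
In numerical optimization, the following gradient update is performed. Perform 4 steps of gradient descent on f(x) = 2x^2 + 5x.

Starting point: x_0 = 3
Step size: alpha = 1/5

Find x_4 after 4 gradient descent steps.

f(x) = 2x^2 + 5x, f'(x) = 4x + (5)
Step 1: f'(3) = 17, x_1 = 3 - 1/5 * 17 = -2/5
Step 2: f'(-2/5) = 17/5, x_2 = -2/5 - 1/5 * 17/5 = -27/25
Step 3: f'(-27/25) = 17/25, x_3 = -27/25 - 1/5 * 17/25 = -152/125
Step 4: f'(-152/125) = 17/125, x_4 = -152/125 - 1/5 * 17/125 = -777/625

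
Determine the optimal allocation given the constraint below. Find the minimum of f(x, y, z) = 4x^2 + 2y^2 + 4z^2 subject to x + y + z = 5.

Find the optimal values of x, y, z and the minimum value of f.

Using Lagrange multipliers on f = 4x^2 + 2y^2 + 4z^2 with constraint x + y + z = 5:
Conditions: 2*4*x = lambda, 2*2*y = lambda, 2*4*z = lambda
So x = lambda/8, y = lambda/4, z = lambda/8
Substituting into constraint: lambda * (1/2) = 5
lambda = 10
x = 5/4, y = 5/2, z = 5/4
Minimum value = 25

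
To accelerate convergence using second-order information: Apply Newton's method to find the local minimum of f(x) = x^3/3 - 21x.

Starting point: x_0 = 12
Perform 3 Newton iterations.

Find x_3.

f(x) = x^3/3 - 21x
f'(x) = x^2 - 21, f''(x) = 2x
Newton update: x_{n+1} = x_n - (x_n^2 - 21)/(2*x_n)
Step 1: x_0 = 12, f'=123, f''=24, x_1 = 55/8
Step 2: x_1 = 55/8, f'=1681/64, f''=55/4, x_2 = 4369/880
Step 3: x_2 = 4369/880, f'=2825761/774400, f''=4369/440, x_3 = 35350561/7689440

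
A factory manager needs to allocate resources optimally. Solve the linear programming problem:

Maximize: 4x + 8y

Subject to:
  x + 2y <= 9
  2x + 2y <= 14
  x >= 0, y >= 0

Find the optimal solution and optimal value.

Feasible vertices: (0, 0), (0, 9/2), (5, 2), (7, 0)
Objective 4x + 8y at each:
  (0, 0): 0
  (0, 9/2): 36
  (5, 2): 36
  (7, 0): 28
Maximum is 36 at (0, 9/2).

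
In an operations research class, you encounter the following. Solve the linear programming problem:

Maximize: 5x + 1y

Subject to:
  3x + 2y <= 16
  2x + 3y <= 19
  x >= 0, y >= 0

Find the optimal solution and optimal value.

Feasible vertices: (0, 0), (0, 19/3), (2, 5), (16/3, 0)
Objective 5x + 1y at each:
  (0, 0): 0
  (0, 19/3): 19/3
  (2, 5): 15
  (16/3, 0): 80/3
Maximum is 80/3 at (16/3, 0).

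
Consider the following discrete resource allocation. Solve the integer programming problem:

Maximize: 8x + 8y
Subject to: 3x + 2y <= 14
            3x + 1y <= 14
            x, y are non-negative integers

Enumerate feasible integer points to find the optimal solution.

Constraint 1: 3x + 2y <= 14
Constraint 2: 3x + 1y <= 14
Feasible x range (need y >= 0): 0 <= x <= min(14/3, 14/3) => x in {0, ..., 4}.
Enumerate feasible integer points row by row (the coefficient of y is 8 > 0, so for each x the largest feasible y gives the best value):
  x = 0: y <= min((14 - 3*0)/2, (14 - 3*0)/1) => y in {0, ..., 7}; best 8*0 + 8*7 = 56
  x = 1: y <= min((14 - 3*1)/2, (14 - 3*1)/1) => y in {0, ..., 5}; best 8*1 + 8*5 = 48
  x = 2: y <= min((14 - 3*2)/2, (14 - 3*2)/1) => y in {0, ..., 4}; best 8*2 + 8*4 = 48
  x = 3: y <= min((14 - 3*3)/2, (14 - 3*3)/1) => y in {0, ..., 2}; best 8*3 + 8*2 = 40
  x = 4: y <= min((14 - 3*4)/2, (14 - 3*4)/1) => y in {0, ..., 1}; best 8*4 + 8*1 = 40
The maximum 8x + 8y = 56 is achieved at x = 0, y = 7.
Check: 3*0 + 2*7 = 14 <= 14 and 3*0 + 1*7 = 7 <= 14.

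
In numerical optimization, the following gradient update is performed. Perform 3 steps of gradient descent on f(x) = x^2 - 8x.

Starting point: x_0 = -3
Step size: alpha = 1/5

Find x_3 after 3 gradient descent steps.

f(x) = x^2 - 8x, f'(x) = 2x + (-8)
Step 1: f'(-3) = -14, x_1 = -3 - 1/5 * -14 = -1/5
Step 2: f'(-1/5) = -42/5, x_2 = -1/5 - 1/5 * -42/5 = 37/25
Step 3: f'(37/25) = -126/25, x_3 = 37/25 - 1/5 * -126/25 = 311/125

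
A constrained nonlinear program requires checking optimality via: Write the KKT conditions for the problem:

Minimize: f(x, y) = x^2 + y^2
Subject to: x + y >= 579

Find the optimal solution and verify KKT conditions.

KKT conditions for min x^2 + y^2 s.t. x + y >= 579:
Stationarity: 2x = mu, 2y = mu
So x = y = mu/2.
Complementary slackness: mu*(x + y - 579) = 0
Primal feasibility: x + y >= 579; dual feasibility: mu >= 0
If mu = 0 then x = y = 0, but 0 + 0 < 579 is infeasible, so the constraint is active.
Constraint active: x + y = 2*(mu/2) = 579 => mu = 579
x = y = 579/2, f = 335241/2
Verify: stationarity 2*(579/2) = 579 = mu; primal 579/2 + 579/2 = 579 >= 579; dual mu = 579 >= 0; complementary slackness 579*(579 - 579) = 0. All KKT conditions hold.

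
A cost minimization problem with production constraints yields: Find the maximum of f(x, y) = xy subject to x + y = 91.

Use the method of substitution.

Substitute y = 91 - x into f(x,y) = xy:
g(x) = x(91 - x) = 91x - x^2
g'(x) = 91 - 2x = 0  =>  x = 91/2
y = 91 - 91/2 = 91/2
Maximum value = (91/2) * (91/2) = 8281/4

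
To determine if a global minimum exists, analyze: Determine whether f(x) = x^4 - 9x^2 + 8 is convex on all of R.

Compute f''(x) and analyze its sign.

f(x) = x^4 - 9x^2 + 8
f'(x) = 4x^3 + -18x
f''(x) = 12x^2 + -18
f''(0) = -18 < 0, so not convex near x = 0
Therefore, f is not globally convex on R.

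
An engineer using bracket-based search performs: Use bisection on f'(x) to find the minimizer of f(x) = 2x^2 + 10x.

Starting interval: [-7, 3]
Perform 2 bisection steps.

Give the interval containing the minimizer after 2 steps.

Finding critical point of f(x) = 2x^2 + 10x using bisection on f'(x) = 4x + 10.
f'(x) = 0 when x = -5/2.
Starting interval: [-7, 3]
Step 1: mid = -2, f'(mid) = 2, new interval = [-7, -2]
Step 2: mid = -9/2, f'(mid) = -8, new interval = [-9/2, -2]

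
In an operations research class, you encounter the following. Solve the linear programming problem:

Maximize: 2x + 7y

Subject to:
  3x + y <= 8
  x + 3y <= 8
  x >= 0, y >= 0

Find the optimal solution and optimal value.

Feasible vertices: (0, 0), (0, 8/3), (2, 2), (8/3, 0)
Objective 2x + 7y at each:
  (0, 0): 0
  (0, 8/3): 56/3
  (2, 2): 18
  (8/3, 0): 16/3
Maximum is 56/3 at (0, 8/3).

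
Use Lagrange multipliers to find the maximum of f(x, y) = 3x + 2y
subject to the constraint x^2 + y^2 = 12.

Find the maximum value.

Set up Lagrange conditions: grad f = lambda * grad g
  3 = 2*lambda*x
  2 = 2*lambda*y
From these: x/y = 3/2, so x = 3t, y = 2t for some t.
Substitute into constraint: (3t)^2 + (2t)^2 = 12
  t^2 * 13 = 12
  t = sqrt(12/13)
Maximum = 3*x + 2*y = (3^2 + 2^2)*t = 13 * sqrt(12/13) = sqrt(156)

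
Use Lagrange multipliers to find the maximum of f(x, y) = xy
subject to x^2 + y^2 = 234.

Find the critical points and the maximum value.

Lagrange conditions: y = 2*lambda*x and x = 2*lambda*y
If x = 0 then y = 0, violating the constraint, so x, y != 0.
Dividing: y/x = x/y => x^2 = y^2 => y = x or y = -x
Constraint: 2x^2 = 234 => x^2 = 117 => x = +/-sqrt(117)
Critical points: (sqrt(117), sqrt(117)), (-sqrt(117), -sqrt(117)), (sqrt(117), -sqrt(117)), (-sqrt(117), sqrt(117))
  y = x:  xy = x^2 = 117  at (sqrt(117), sqrt(117)) and (-sqrt(117), -sqrt(117))
  y = -x: xy = -x^2 = -117 at (sqrt(117), -sqrt(117)) and (-sqrt(117), sqrt(117))
Maximum xy = 117 at (sqrt(117), sqrt(117)) and (-sqrt(117), -sqrt(117))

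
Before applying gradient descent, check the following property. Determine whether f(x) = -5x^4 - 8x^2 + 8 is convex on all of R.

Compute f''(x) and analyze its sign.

f(x) = -5x^4 - 8x^2 + 8
f'(x) = -20x^3 + -16x
f''(x) = -60x^2 + -16
f''(x) = -60x^2 + -16 <= -16 < 0 for all x
Therefore, f is concave on R.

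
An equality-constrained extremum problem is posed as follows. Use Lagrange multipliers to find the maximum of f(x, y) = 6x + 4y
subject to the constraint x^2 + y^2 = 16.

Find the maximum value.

Set up Lagrange conditions: grad f = lambda * grad g
  6 = 2*lambda*x
  4 = 2*lambda*y
From these: x/y = 6/4, so x = 6t, y = 4t for some t.
Substitute into constraint: (6t)^2 + (4t)^2 = 16
  t^2 * 52 = 16
  t = sqrt(16/52)
Maximum = 6*x + 4*y = (6^2 + 4^2)*t = 52 * sqrt(16/52) = sqrt(832)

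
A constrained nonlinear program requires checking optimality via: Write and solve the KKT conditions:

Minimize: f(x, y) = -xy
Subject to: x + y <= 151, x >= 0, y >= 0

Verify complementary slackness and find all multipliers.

Problem: min -xy s.t. x + y <= 151 (multiplier lambda), x >= 0 (mu_x), y >= 0 (mu_y)
KKT stationarity: -y + lambda - mu_x = 0, -x + lambda - mu_y = 0, with lambda, mu_x, mu_y >= 0
Complementary slackness: lambda*(x + y - 151) = 0, mu_x*x = 0, mu_y*y = 0
If lambda = 0: y = -mu_x <= 0 and x = -mu_y <= 0 force x = y = 0 with f = 0; but x = y = 151/2 is feasible with f = -22801/4 < 0, so this is not the minimum. Hence lambda > 0 and x + y = 151.
Try x > 0, y > 0 (so mu_x = mu_y = 0): y = lambda, x = lambda => x = y = lambda
x + y = 151 => 2*lambda = 151 => lambda = 151/2
x* = y* = 151/2 > 0, consistent with mu_x = mu_y = 0.
(Any feasible point with x = 0 or y = 0 has f = 0 > -22801/4, so the minimum is not on those boundaries.)
min(-xy) = -22801/4 (i.e. max xy = 22801/4)
Multipliers: lambda = 151/2, mu_x = 0, mu_y = 0
Complementary slackness: lambda*(x + y - 151) = 151/2*(151/2 + 151/2 - 151) = 0, mu_x*x = 0*151/2 = 0, mu_y*y = 0*151/2 = 0. Satisfied.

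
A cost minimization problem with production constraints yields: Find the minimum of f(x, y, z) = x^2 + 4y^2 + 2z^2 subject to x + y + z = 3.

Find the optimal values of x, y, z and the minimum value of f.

Using Lagrange multipliers on f = x^2 + 4y^2 + 2z^2 with constraint x + y + z = 3:
Conditions: 2*1*x = lambda, 2*4*y = lambda, 2*2*z = lambda
So x = lambda/2, y = lambda/8, z = lambda/4
Substituting into constraint: lambda * (7/8) = 3
lambda = 24/7
x = 12/7, y = 3/7, z = 6/7
Minimum value = 36/7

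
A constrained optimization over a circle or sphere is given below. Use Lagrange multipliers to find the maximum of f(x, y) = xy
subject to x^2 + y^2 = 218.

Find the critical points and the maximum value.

Lagrange conditions: y = 2*lambda*x and x = 2*lambda*y
If x = 0 then y = 0, violating the constraint, so x, y != 0.
Dividing: y/x = x/y => x^2 = y^2 => y = x or y = -x
Constraint: 2x^2 = 218 => x^2 = 109 => x = +/-sqrt(109)
Critical points: (sqrt(109), sqrt(109)), (-sqrt(109), -sqrt(109)), (sqrt(109), -sqrt(109)), (-sqrt(109), sqrt(109))
  y = x:  xy = x^2 = 109  at (sqrt(109), sqrt(109)) and (-sqrt(109), -sqrt(109))
  y = -x: xy = -x^2 = -109 at (sqrt(109), -sqrt(109)) and (-sqrt(109), sqrt(109))
Maximum xy = 109 at (sqrt(109), sqrt(109)) and (-sqrt(109), -sqrt(109))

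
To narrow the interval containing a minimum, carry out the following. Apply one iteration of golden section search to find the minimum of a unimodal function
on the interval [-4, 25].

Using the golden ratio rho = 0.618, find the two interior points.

Golden section search on [-4, 25].
Golden ratio rho = 0.618 (approx).
Interior points:
  x_1 = -4 + (1-0.618)*29 = 7.0780
  x_2 = -4 + 0.618*29 = 13.9220
Compare f(x_1) and f(x_2) to determine which subinterval to keep.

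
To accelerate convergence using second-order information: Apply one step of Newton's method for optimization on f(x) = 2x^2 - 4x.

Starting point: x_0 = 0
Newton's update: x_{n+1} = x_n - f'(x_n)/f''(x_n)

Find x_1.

f(x) = 2x^2 - 4x
f'(x) = 4x + (-4), f''(x) = 4
Newton step: x_1 = x_0 - f'(x_0)/f''(x_0)
f'(0) = -4
x_1 = 0 - -4/4 = 1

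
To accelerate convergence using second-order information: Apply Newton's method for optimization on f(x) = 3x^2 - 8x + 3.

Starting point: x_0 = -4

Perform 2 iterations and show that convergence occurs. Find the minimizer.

f(x) = 3x^2 - 8x + 3, f'(x) = 6x + (-8), f''(x) = 6
Step 1: f'(-4) = -32, x_1 = -4 - -32/6 = 4/3
Step 2: f'(4/3) = 0, x_2 = 4/3 (converged)
Newton's method converges in 1 step for quadratics.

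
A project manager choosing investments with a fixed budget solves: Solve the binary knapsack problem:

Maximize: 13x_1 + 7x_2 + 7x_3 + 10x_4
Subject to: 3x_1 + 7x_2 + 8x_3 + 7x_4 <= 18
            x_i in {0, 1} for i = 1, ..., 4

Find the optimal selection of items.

Items: item 1 (v=13, w=3), item 2 (v=7, w=7), item 3 (v=7, w=8), item 4 (v=10, w=7)
Capacity: 18
Checking all 16 subsets (w = total weight, v = total value):
  {}: w = 0, v = 0
  {1}: w = 3, v = 13
  {2}: w = 7, v = 7
  {3}: w = 8, v = 7
  {4}: w = 7, v = 10
  {1, 2}: w = 10, v = 20
  {1, 3}: w = 11, v = 20
  {1, 4}: w = 10, v = 23
  {2, 3}: w = 15, v = 14
  {2, 4}: w = 14, v = 17
  {3, 4}: w = 15, v = 17
  {1, 2, 3}: w = 18, v = 27
  {1, 2, 4}: w = 17, v = 30
  {1, 3, 4}: w = 18, v = 30
  {2, 3, 4}: w = 22 > 18, infeasible
  {1, 2, 3, 4}: w = 25 > 18, infeasible
Best feasible subset: items [1, 2, 4]
(The same value 30 is also attained by {1, 3, 4}.)
Total weight: 17 <= 18, total value: 30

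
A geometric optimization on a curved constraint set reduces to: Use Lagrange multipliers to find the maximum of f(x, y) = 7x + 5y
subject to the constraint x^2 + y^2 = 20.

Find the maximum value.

Set up Lagrange conditions: grad f = lambda * grad g
  7 = 2*lambda*x
  5 = 2*lambda*y
From these: x/y = 7/5, so x = 7t, y = 5t for some t.
Substitute into constraint: (7t)^2 + (5t)^2 = 20
  t^2 * 74 = 20
  t = sqrt(20/74)
Maximum = 7*x + 5*y = (7^2 + 5^2)*t = 74 * sqrt(20/74) = sqrt(1480)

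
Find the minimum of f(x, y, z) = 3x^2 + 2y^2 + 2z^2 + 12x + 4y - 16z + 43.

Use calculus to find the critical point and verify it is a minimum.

f(x,y,z) = 3x^2 + 2y^2 + 2z^2 + 12x + 4y - 16z + 43
df/dx = 6x + (12) = 0 => x = -2
df/dy = 4y + (4) = 0 => y = -1
df/dz = 4z + (-16) = 0 => z = 4
f(-2,-1,4) = 3*(-2)^2 + 2*(-1)^2 + 2*(4)^2 + 12*(-2) + 4*(-1) + -16*(4) + 43 = -3
Hessian is diagonal with entries 6, 4, 4 > 0, confirmed minimum.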